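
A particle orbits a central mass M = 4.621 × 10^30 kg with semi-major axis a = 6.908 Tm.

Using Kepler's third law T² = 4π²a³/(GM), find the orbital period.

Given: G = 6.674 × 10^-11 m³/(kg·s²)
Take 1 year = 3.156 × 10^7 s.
M = 4.621 × 10^30 kg
GM = G × M = 6.674 × 10^-11 × 4.621 × 10^30 = 3.08406 × 10^20 m³/s²
a = 6.908 Tm = 6.908 × 10^12 m
a³ = 3.29653 × 10^38 m³
T = 2π √(a³/GM) = 2π √((3.29653 × 10^38) / (3.08406 × 10^20)) = 2π × 1.03387 × 10^9 s
T = 6.49602 × 10^9 s ≈ 205.8 years

Final answer: 205.8 years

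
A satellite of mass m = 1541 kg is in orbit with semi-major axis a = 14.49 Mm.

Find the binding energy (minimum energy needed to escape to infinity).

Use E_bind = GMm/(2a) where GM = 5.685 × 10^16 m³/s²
a = 14.49 Mm = 1.449 × 10^7 m
GM = 5.685 × 10^16 m³/s²
m = 1541 kg
GMm = 5.685 × 10^16 × 1541 = 8.76058 × 10^19 m³·kg/s²
2a = 2.898 × 10^7 m
E_bind = GMm/(2a) = 3.02298 × 10^12 J ≈ 3.023 TJ

Final answer: 3.023 TJ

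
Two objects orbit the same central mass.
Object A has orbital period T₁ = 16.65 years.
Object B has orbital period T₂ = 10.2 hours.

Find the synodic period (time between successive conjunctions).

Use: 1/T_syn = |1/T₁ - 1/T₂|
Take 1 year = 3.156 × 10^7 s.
T₁ = 16.65 years = 5.25474 × 10^8 s
T₂ = 10.2 hours = 36720 s
1/T₁ = 1.90304 × 10^-9 s⁻¹
1/T₂ = 2.72331 × 10^-5 s⁻¹
|1/T₁ − 1/T₂| = 2.72312 × 10^-5 s⁻¹
T_syn = 1 / |1/T₁ − 1/T₂| = 36722.6 s ≈ 10.2 hours

Final answer: T_syn = 10.2 hours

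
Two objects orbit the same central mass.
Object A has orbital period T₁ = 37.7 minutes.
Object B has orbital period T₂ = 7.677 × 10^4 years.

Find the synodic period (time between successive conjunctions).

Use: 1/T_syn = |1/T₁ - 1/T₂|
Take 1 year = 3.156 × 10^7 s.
T₁ = 37.7 minutes = 2262 s
T₂ = 7.677 × 10^4 years = 2.42286 × 10^12 s
1/T₁ = 0.000442087 s⁻¹
1/T₂ = 4.12735 × 10^-13 s⁻¹
|1/T₁ − 1/T₂| = 0.000442087 s⁻¹
T_syn = 1 / |1/T₁ − 1/T₂| = 2262 s ≈ 37.7 minutes

Final answer: T_syn = 37.7 minutes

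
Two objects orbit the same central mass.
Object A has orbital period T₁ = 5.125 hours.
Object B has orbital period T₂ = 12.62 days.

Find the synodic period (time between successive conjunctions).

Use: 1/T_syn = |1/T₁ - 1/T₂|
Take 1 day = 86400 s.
T₁ = 5.125 hours = 18450 s
T₂ = 12.62 days = 1.09037 × 10^6 s
1/T₁ = 5.42005 × 10^-5 s⁻¹
1/T₂ = 9.17122 × 10^-7 s⁻¹
|1/T₁ − 1/T₂| = 5.32834 × 10^-5 s⁻¹
T_syn = 1 / |1/T₁ − 1/T₂| = 18767.6 s ≈ 5.213 hours

Final answer: T_syn = 5.213 hours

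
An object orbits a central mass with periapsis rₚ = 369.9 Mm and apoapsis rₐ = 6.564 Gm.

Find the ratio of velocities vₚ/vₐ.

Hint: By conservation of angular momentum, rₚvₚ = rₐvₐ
rₚ = 369.9 Mm = 3.699 × 10^8 m
rₐ = 6.564 Gm = 6.564 × 10^9 m
rₚvₚ = rₐvₐ  ⇒  vₚ/vₐ = rₐ/rₚ
vₚ/vₐ = (6.564 × 10^9) / (3.699 × 10^8) = 17.7453

Final answer: vₚ/vₐ = 17.75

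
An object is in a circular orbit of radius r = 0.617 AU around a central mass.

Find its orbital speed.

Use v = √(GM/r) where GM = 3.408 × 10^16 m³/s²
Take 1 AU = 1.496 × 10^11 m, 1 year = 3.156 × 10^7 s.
r = 0.617 AU = 9.23032 × 10^10 m
GM = 3.408 × 10^16 m³/s²
GM/r = (3.408 × 10^16) / (9.23032 × 10^10) = 369218 m²/s²
v = √(GM/r) = 607.633 m/s ≈ 0.1282 AU/year

Final answer: 0.1282 AU/year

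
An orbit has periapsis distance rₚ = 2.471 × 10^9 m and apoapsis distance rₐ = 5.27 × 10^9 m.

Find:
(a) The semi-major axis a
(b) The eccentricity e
rₚ = 2.471 × 10^9 m
rₐ = 5.27 × 10^9 m
(a) a = (rₚ + rₐ)/2 = 3.8705 × 10^9 m ≈ 3.87 × 10^9 m
(b) e = (rₐ − rₚ)/(rₐ + rₚ) = (2.799 × 10^9) / (7.741 × 10^9) = 0.361581

Final answer:
(a) a = 3.87 × 10^9 m
(b) e = 0.3616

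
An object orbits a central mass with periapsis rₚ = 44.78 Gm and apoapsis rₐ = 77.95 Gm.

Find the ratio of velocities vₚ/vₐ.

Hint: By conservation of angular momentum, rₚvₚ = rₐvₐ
rₚ = 44.78 Gm = 4.478 × 10^10 m
rₐ = 77.95 Gm = 7.795 × 10^10 m
rₚvₚ = rₐvₐ  ⇒  vₚ/vₐ = rₐ/rₚ
vₚ/vₐ = (7.795 × 10^10) / (4.478 × 10^10) = 1.74073

Final answer: vₚ/vₐ = 1.741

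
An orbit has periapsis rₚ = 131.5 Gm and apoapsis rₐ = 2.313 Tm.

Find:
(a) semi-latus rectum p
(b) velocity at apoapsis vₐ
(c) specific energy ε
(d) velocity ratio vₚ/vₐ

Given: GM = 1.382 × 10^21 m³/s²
rₚ = 131.5 Gm = 1.315 × 10^11 m
rₐ = 2.313 Tm = 2.313 × 10^12 m
GM = 1.382 × 10^21 m³/s²
a = (rₚ + rₐ)/2 = 1.22225 × 10^12 m
e = (rₐ − rₚ)/(rₐ + rₚ) = (2.1815 × 10^12) / (2.4445 × 10^12) = 0.892412
(a) 1 − e² = 0.203602;  p = a(1 − e²) = 1.22225 × 10^12 × 0.203602 = 2.48852 × 10^11 m ≈ 248.9 Gm
(b) vₐ² = GM (2/rₐ − 1/a) = 1.382 × 10^21 × (8.64678 × 10^-13 − 8.18163 × 10^-13) = 6.42833 × 10^7 m²/s²;  vₐ = 8017.69 m/s ≈ 8.018 km/s
(c) 2a = 2.4445 × 10^12 m;  ε = −GM/(2a) = -5.65351 × 10^8 J/kg ≈ -565.4 MJ/kg
(d) vₚ/vₐ = rₐ/rₚ (angular momentum) = (2.313 × 10^12) / (1.315 × 10^11) = 17.5894 ≈ 17.59

Final answer:
(a) semi-latus rectum p = 248.9 Gm
(b) velocity at apoapsis vₐ = 8.018 km/s
(c) specific energy ε = -565.4 MJ/kg
(d) velocity ratio vₚ/vₐ = 17.59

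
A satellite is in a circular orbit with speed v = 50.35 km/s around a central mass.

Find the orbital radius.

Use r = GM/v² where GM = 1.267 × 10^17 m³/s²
v = 50.35 km/s = 50350 m/s
GM = 1.267 × 10^17 m³/s²
v² = 2.53512 × 10^9 m²/s²
r = GM/v² = (1.267 × 10^17) / (2.53512 × 10^9) = 4.99779 × 10^7 m ≈ 49.98 Mm

Final answer: 49.98 Mm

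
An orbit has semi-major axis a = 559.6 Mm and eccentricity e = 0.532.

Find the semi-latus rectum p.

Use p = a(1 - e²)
a = 559.6 Mm = 5.596 × 10^8 m
e = 0.532,  e² = 0.283024,  1 − e² = 0.716976
p = a(1 − e²) = 5.596 × 10^8 m × 0.716976 = 4.0122 × 10^8 m ≈ 401.2 Mm

Final answer: p = 401.2 Mm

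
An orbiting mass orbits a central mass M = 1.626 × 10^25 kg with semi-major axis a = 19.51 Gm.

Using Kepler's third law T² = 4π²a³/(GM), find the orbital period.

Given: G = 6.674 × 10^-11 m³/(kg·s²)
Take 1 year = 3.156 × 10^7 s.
M = 1.626 × 10^25 kg
GM = G × M = 6.674 × 10^-11 × 1.626 × 10^25 = 1.08519 × 10^15 m³/s²
a = 19.51 Gm = 1.951 × 10^10 m
a³ = 7.42629 × 10^30 m³
T = 2π √(a³/GM) = 2π √((7.42629 × 10^30) / (1.08519 × 10^15)) = 2π × 8.27242 × 10^7 s
T = 5.19771 × 10^8 s ≈ 16.47 years

Final answer: 16.47 years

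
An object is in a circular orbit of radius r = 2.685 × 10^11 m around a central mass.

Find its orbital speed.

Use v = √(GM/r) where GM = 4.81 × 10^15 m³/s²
r = 2.685 × 10^11 m
GM = 4.81 × 10^15 m³/s²
GM/r = (4.81 × 10^15) / (2.685 × 10^11) = 17914.3 m²/s²
v = √(GM/r) = 133.844 m/s ≈ 133.8 m/s

Final answer: 133.8 m/s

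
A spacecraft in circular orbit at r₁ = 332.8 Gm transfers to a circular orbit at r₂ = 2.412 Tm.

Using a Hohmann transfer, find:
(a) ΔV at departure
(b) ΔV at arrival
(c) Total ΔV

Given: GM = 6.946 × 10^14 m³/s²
r₁ = 332.8 Gm = 3.328 × 10^11 m
r₂ = 2.412 Tm = 2.412 × 10^12 m
GM = 6.946 × 10^14 m³/s²
Transfer ellipse: a_t = (r₁ + r₂)/2 = 1.3724 × 10^12 m
Circular speed at r₁: v₁ = √(GM/r₁) = 45.6852 m/s
Transfer speed at r₁ (periapsis): v₁ₜ = √(GM(2/r₁ − 1/a_t)) = 60.5653 m/s
(a) ΔV₁ = v₁ₜ − v₁ = 14.8801 m/s ≈ 14.88 m/s
Circular speed at r₂: v₂ = √(GM/r₂) = 16.9699 m/s
Transfer speed at r₂ (apoapsis): v₂ₜ = √(GM(2/r₂ − 1/a_t)) = 8.35661 m/s
(b) ΔV₂ = v₂ − v₂ₜ = 8.61327 m/s ≈ 8.613 m/s
(c) ΔV_total = ΔV₁ + ΔV₂ = 23.4934 m/s ≈ 23.49 m/s

Final answer:
(a) ΔV₁ = 14.88 m/s
(b) ΔV₂ = 8.613 m/s
(c) ΔV_total = 23.49 m/s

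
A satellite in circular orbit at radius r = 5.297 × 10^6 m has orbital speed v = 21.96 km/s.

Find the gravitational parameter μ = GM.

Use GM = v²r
r = 5.297 × 10^6 m
v = 21.96 km/s = 21960 m/s
v² = 4.82242 × 10^8 m²/s²
GM = v²r = 4.82242 × 10^8 × 5.297 × 10^6 = 2.55443 × 10^15 m³/s²
GM ≈ 2.554 × 10^15 m³/s²

Final answer: GM = 2.554 × 10^15 m³/s²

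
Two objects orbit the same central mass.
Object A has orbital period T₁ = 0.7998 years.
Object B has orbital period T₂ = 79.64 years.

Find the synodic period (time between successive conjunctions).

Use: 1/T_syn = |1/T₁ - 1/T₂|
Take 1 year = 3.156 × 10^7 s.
T₁ = 0.7998 years = 2.52417 × 10^7 s
T₂ = 79.64 years = 2.51344 × 10^9 s
1/T₁ = 3.9617 × 10^-8 s⁻¹
1/T₂ = 3.97861 × 10^-10 s⁻¹
|1/T₁ − 1/T₂| = 3.92191 × 10^-8 s⁻¹
T_syn = 1 / |1/T₁ − 1/T₂| = 2.54978 × 10^7 s ≈ 0.8079 years

Final answer: T_syn = 0.8079 years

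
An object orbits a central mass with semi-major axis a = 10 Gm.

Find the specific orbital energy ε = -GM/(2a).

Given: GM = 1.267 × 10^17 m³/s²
a = 10 Gm = 1 × 10^10 m
GM = 1.267 × 10^17 m³/s²
2a = 2 × 10^10 m
ε = −GM/(2a) = -6.335 × 10^6 J/kg ≈ -6.335 MJ/kg

Final answer: -6.335 MJ/kg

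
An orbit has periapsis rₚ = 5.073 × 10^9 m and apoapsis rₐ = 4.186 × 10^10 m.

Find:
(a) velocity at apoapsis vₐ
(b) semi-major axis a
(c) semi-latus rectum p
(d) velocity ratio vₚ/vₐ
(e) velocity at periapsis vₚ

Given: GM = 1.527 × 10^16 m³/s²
rₚ = 5.073 × 10^9 m
rₐ = 4.186 × 10^10 m
GM = 1.527 × 10^16 m³/s²
a = (rₚ + rₐ)/2 = 2.34665 × 10^10 m
e = (rₐ − rₚ)/(rₐ + rₚ) = (3.6787 × 10^10) / (4.6933 × 10^10) = 0.783819
(a) vₐ² = GM (2/rₐ − 1/a) = 1.527 × 10^16 × (4.77783 × 10^-11 − 4.26139 × 10^-11) = 78859.9 m²/s²;  vₐ = 280.82 m/s ≈ 280.8 m/s
(b) a = 2.34665 × 10^10 m ≈ 2.347 × 10^10 m
(c) 1 − e² = 0.385627;  p = a(1 − e²) = 2.34665 × 10^10 × 0.385627 = 9.04932 × 10^9 m ≈ 9.049 × 10^9 m
(d) vₚ/vₐ = rₐ/rₚ (angular momentum) = (4.186 × 10^10) / (5.073 × 10^9) = 8.25153 ≈ 8.252
(e) vₚ² = GM (2/rₚ − 1/a) = 1.527 × 10^16 × (3.94244 × 10^-10 − 4.26139 × 10^-11) = 5.36939 × 10^6 m²/s²;  vₚ = 2317.19 m/s ≈ 2.317 km/s

Final answer:
(a) velocity at apoapsis vₐ = 280.8 m/s
(b) semi-major axis a = 2.347 × 10^10 m
(c) semi-latus rectum p = 9.049 × 10^9 m
(d) velocity ratio vₚ/vₐ = 8.252
(e) velocity at periapsis vₚ = 2.317 km/s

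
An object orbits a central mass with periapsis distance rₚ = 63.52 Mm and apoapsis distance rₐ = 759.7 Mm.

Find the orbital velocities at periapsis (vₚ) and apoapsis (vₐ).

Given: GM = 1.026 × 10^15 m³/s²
rₚ = 63.52 Mm = 6.352 × 10^7 m
rₐ = 759.7 Mm = 7.597 × 10^8 m
GM = 1.026 × 10^15 m³/s²
a = (rₚ + rₐ)/2 = 4.1161 × 10^8 m
Vis-viva: v² = GM (2/r − 1/a)
vₚ² = 1.026 × 10^15 × (3.14861 × 10^-8 − 2.42948 × 10^-9) = 2.98121 × 10^7 m²/s²
vₚ = 5460.05 m/s ≈ 5.46 km/s
vₐ² = 1.026 × 10^15 × (2.63262 × 10^-9 − 2.42948 × 10^-9) = 208415 m²/s²
vₐ = 456.525 m/s ≈ 456.5 m/s

Final answer: vₚ = 5.46 km/s, vₐ = 456.5 m/s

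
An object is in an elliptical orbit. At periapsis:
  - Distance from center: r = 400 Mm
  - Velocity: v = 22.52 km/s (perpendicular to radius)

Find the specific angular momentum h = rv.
r = 400 Mm = 4 × 10^8 m
v = 22.52 km/s = 22520 m/s
h = rv = 4 × 10^8 × 22520 = 9.008 × 10^12 m²/s ≈ 9.008 × 10^12 m²/s

Final answer: h = 9.008 × 10^12 m²/s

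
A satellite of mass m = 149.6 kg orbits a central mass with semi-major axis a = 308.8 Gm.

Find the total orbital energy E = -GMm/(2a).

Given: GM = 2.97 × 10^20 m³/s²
a = 308.8 Gm = 3.088 × 10^11 m
GM = 2.97 × 10^20 m³/s²
2a = 6.176 × 10^11 m
GMm = 2.97 × 10^20 × 149.6 = 4.44312 × 10^22 m³·kg/s²
E = −GMm/(2a) = -7.19417 × 10^10 J ≈ -71.94 GJ

Final answer: -71.94 GJ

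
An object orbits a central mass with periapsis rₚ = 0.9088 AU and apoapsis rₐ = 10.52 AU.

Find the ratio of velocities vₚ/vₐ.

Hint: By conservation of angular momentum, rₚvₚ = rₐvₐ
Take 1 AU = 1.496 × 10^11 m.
rₚ = 0.9088 AU = 1.35956 × 10^11 m
rₐ = 10.52 AU = 1.57379 × 10^12 m
rₚvₚ = rₐvₐ  ⇒  vₚ/vₐ = rₐ/rₚ
vₚ/vₐ = (1.57379 × 10^12) / (1.35956 × 10^11) = 11.5757

Final answer: vₚ/vₐ = 11.58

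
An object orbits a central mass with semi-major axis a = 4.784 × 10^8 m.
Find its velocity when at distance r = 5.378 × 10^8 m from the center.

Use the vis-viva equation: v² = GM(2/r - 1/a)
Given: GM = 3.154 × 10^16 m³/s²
a = 4.784 × 10^8 m
r = 5.378 × 10^8 m
GM = 3.154 × 10^16 m³/s²
2/r − 1/a = 3.71885 × 10^-9 − 2.0903 × 10^-9 = 1.62855 × 10^-9 m⁻¹
v² = GM (2/r − 1/a) = 5.13646 × 10^7 m²/s²
v = 7166.91 m/s ≈ 7.167 km/s

Final answer: 7.167 km/s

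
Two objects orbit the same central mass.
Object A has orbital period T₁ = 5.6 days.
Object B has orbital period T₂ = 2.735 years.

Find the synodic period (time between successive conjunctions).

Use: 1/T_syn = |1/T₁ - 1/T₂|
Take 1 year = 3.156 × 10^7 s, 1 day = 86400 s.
T₁ = 5.6 days = 483840 s
T₂ = 2.735 years = 8.63166 × 10^7 s
1/T₁ = 2.0668 × 10^-6 s⁻¹
1/T₂ = 1.15853 × 10^-8 s⁻¹
|1/T₁ − 1/T₂| = 2.05521 × 10^-6 s⁻¹
T_syn = 1 / |1/T₁ − 1/T₂| = 486567 s ≈ 5.632 days

Final answer: T_syn = 5.632 days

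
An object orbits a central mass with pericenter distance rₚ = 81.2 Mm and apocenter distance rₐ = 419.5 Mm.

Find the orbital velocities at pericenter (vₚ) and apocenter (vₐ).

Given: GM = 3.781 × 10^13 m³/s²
rₚ = 81.2 Mm = 8.12 × 10^7 m
rₐ = 419.5 Mm = 4.195 × 10^8 m
GM = 3.781 × 10^13 m³/s²
a = (rₚ + rₐ)/2 = 2.5035 × 10^8 m
Vis-viva: v² = GM (2/r − 1/a)
vₚ² = 3.781 × 10^13 × (2.46305 × 10^-8 − 3.99441 × 10^-9) = 780252 m²/s²
vₚ = 883.319 m/s ≈ 883.3 m/s
vₐ² = 3.781 × 10^13 × (4.76758 × 10^-9 − 3.99441 × 10^-9) = 29233.7 m²/s²
vₐ = 170.979 m/s ≈ 171 m/s

Final answer: vₚ = 883.3 m/s, vₐ = 171 m/s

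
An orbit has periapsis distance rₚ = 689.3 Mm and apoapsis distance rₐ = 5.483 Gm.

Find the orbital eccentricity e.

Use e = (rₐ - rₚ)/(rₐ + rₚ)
rₚ = 689.3 Mm = 6.893 × 10^8 m
rₐ = 5.483 Gm = 5.483 × 10^9 m
rₐ − rₚ = 4.7937 × 10^9 m
rₐ + rₚ = 6.1723 × 10^9 m
e = (rₐ − rₚ)/(rₐ + rₚ) = 0.776647

Final answer: e = 0.7766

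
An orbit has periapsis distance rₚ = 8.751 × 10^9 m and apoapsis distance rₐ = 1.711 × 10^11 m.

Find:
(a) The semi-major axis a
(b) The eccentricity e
rₚ = 8.751 × 10^9 m
rₐ = 1.711 × 10^11 m
(a) a = (rₚ + rₐ)/2 = 8.99255 × 10^10 m ≈ 8.993 × 10^10 m
(b) e = (rₐ − rₚ)/(rₐ + rₚ) = (1.62349 × 10^11) / (1.79851 × 10^11) = 0.902686

Final answer:
(a) a = 8.993 × 10^10 m
(b) e = 0.9027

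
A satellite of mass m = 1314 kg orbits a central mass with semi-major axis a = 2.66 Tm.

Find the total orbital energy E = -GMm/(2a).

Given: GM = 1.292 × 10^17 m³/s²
a = 2.66 Tm = 2.66 × 10^12 m
GM = 1.292 × 10^17 m³/s²
2a = 5.32 × 10^12 m
GMm = 1.292 × 10^17 × 1314 = 1.69769 × 10^20 m³·kg/s²
E = −GMm/(2a) = -3.19114 × 10^7 J ≈ -31.91 MJ

Final answer: -31.91 MJ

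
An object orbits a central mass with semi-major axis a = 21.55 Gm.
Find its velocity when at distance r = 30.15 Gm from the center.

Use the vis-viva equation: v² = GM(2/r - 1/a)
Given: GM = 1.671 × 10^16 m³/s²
a = 21.55 Gm = 2.155 × 10^10 m
r = 30.15 Gm = 3.015 × 10^10 m
GM = 1.671 × 10^16 m³/s²
2/r − 1/a = 6.6335 × 10^-11 − 4.64037 × 10^-11 = 1.99313 × 10^-11 m⁻¹
v² = GM (2/r − 1/a) = 333052 m²/s²
v = 577.106 m/s ≈ 577.1 m/s

Final answer: 577.1 m/s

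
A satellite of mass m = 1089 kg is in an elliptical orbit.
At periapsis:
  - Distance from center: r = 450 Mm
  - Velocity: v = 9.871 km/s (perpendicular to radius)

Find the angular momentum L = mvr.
r = 450 Mm = 4.5 × 10^8 m
v = 9.871 km/s = 9871 m/s
vr = 9871 × 4.5 × 10^8 = 4.44195 × 10^12 m²/s
L = m × vr = 1089 × 4.44195 × 10^12 = 4.83728 × 10^15 kg·m²/s ≈ 4.837 × 10^15 kg·m²/s

Final answer: L = 4.837 × 10^15 kg·m²/s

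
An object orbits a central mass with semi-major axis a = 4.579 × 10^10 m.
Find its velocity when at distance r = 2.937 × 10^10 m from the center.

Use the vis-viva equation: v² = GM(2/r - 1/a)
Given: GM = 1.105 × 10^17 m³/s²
a = 4.579 × 10^10 m
r = 2.937 × 10^10 m
GM = 1.105 × 10^17 m³/s²
2/r − 1/a = 6.80967 × 10^-11 − 2.18388 × 10^-11 = 4.62579 × 10^-11 m⁻¹
v² = GM (2/r − 1/a) = 5.11149 × 10^6 m²/s²
v = 2260.86 m/s ≈ 2.261 km/s

Final answer: 2.261 km/s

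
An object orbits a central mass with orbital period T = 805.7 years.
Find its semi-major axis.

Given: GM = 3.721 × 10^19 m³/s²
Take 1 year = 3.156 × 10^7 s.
T = 805.7 years = 2.54279 × 10^10 s
GM = 3.721 × 10^19 m³/s²
Kepler's third law: a³ = GM T² / (4π²)
T² = 6.46578 × 10^20 s²
a³ = (3.721 × 10^19) × (6.46578 × 10^20) / (4π²) = 6.09426 × 10^38 m³
a = (a³)^(1/3) = 8.47826 × 10^12 m ≈ 8.478 Tm

Final answer: 8.478 Tm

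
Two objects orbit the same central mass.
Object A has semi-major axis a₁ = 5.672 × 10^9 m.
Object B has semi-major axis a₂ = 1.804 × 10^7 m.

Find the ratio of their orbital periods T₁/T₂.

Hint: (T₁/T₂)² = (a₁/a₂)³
a₁ = 5.672 × 10^9 m
a₂ = 1.804 × 10^7 m
a₁/a₂ = 314.412
T₁/T₂ = (a₁/a₂)^(3/2) = (314.412)^1.5 = 5575.06

Final answer: T₁/T₂ = 5575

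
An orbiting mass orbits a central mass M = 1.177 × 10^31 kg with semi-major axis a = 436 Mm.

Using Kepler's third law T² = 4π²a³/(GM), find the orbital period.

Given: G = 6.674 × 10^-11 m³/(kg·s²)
M = 1.177 × 10^31 kg
GM = G × M = 6.674 × 10^-11 × 1.177 × 10^31 = 7.8553 × 10^20 m³/s²
a = 436 Mm = 4.36 × 10^8 m
a³ = 8.28819 × 10^25 m³
T = 2π √(a³/GM) = 2π √((8.28819 × 10^25) / (7.8553 × 10^20)) = 2π × 324.824 s
T = 2040.93 s ≈ 34.02 minutes

Final answer: 34.02 minutes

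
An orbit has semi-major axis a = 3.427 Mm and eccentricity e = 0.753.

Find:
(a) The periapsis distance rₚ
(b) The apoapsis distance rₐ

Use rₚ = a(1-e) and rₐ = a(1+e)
a = 3.427 Mm = 3.427 × 10^6 m
e = 0.753:  1 − e = 0.247,  1 + e = 1.753
(a) rₚ = a(1 − e) = 3.427 × 10^6 m × 0.247 = 846469 m ≈ 846.5 km
(b) rₐ = a(1 + e) = 3.427 × 10^6 m × 1.753 = 6.00753 × 10^6 m ≈ 6.008 Mm

Final answer:
(a) rₚ = 846.5 km
(b) rₐ = 6.008 Mm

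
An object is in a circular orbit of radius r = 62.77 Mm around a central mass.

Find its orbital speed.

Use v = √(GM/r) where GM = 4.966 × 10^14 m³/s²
r = 62.77 Mm = 6.277 × 10^7 m
GM = 4.966 × 10^14 m³/s²
GM/r = (4.966 × 10^14) / (6.277 × 10^7) = 7.91142 × 10^6 m²/s²
v = √(GM/r) = 2812.73 m/s ≈ 2.813 km/s

Final answer: 2.813 km/s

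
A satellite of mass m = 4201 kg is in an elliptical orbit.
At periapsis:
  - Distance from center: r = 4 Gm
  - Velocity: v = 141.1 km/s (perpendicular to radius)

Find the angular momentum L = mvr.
r = 4 Gm = 4 × 10^9 m
v = 141.1 km/s = 141100 m/s
vr = 141100 × 4 × 10^9 = 5.644 × 10^14 m²/s
L = m × vr = 4201 × 5.644 × 10^14 = 2.37104 × 10^18 kg·m²/s ≈ 2.371 × 10^18 kg·m²/s

Final answer: L = 2.371 × 10^18 kg·m²/s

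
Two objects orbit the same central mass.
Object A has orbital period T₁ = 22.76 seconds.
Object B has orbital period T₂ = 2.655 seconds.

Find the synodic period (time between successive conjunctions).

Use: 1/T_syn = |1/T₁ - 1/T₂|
T₁ = 22.76 seconds
T₂ = 2.655 seconds
1/T₁ = 0.0439367 s⁻¹
1/T₂ = 0.376648 s⁻¹
|1/T₁ − 1/T₂| = 0.332711 s⁻¹
T_syn = 1 / |1/T₁ − 1/T₂| = 3.00561 s ≈ 3.006 seconds

Final answer: T_syn = 3.006 seconds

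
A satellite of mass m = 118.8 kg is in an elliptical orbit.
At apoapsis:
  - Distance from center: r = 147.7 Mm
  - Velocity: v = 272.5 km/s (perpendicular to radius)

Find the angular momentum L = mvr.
r = 147.7 Mm = 1.477 × 10^8 m
v = 272.5 km/s = 272500 m/s
vr = 272500 × 1.477 × 10^8 = 4.02482 × 10^13 m²/s
L = m × vr = 118.8 × 4.02482 × 10^13 = 4.78149 × 10^15 kg·m²/s ≈ 4.781 × 10^15 kg·m²/s

Final answer: L = 4.781 × 10^15 kg·m²/s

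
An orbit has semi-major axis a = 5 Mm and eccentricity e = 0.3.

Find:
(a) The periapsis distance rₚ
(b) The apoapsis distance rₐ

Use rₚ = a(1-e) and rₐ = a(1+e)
a = 5 Mm = 5 × 10^6 m
e = 0.3:  1 − e = 0.7,  1 + e = 1.3
(a) rₚ = a(1 − e) = 5 × 10^6 m × 0.7 = 3.5 × 10^6 m ≈ 3.5 Mm
(b) rₐ = a(1 + e) = 5 × 10^6 m × 1.3 = 6.5 × 10^6 m ≈ 6.5 Mm

Final answer:
(a) rₚ = 3.5 Mm
(b) rₐ = 6.5 Mm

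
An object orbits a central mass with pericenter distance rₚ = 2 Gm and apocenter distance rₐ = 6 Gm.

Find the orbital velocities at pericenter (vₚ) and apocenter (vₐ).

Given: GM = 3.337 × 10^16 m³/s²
rₚ = 2 Gm = 2 × 10^9 m
rₐ = 6 Gm = 6 × 10^9 m
GM = 3.337 × 10^16 m³/s²
a = (rₚ + rₐ)/2 = 4 × 10^9 m
Vis-viva: v² = GM (2/r − 1/a)
vₚ² = 3.337 × 10^16 × (1 × 10^-9 − 2.5 × 10^-10) = 2.50275 × 10^7 m²/s²
vₚ = 5002.75 m/s ≈ 5.003 km/s
vₐ² = 3.337 × 10^16 × (3.33333 × 10^-10 − 2.5 × 10^-10) = 2.78083 × 10^6 m²/s²
vₐ = 1667.58 m/s ≈ 1.668 km/s

Final answer: vₚ = 5.003 km/s, vₐ = 1.668 km/s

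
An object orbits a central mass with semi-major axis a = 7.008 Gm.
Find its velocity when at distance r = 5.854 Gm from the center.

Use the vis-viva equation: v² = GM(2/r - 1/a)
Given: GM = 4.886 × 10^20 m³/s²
a = 7.008 Gm = 7.008 × 10^9 m
r = 5.854 Gm = 5.854 × 10^9 m
GM = 4.886 × 10^20 m³/s²
2/r − 1/a = 3.41647 × 10^-10 − 1.42694 × 10^-10 = 1.98953 × 10^-10 m⁻¹
v² = GM (2/r − 1/a) = 9.72083 × 10^10 m²/s²
v = 311782 m/s ≈ 311.8 km/s

Final answer: 311.8 km/s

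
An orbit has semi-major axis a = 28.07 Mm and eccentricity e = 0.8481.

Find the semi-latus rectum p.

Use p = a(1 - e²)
a = 28.07 Mm = 2.807 × 10^7 m
e = 0.8481,  e² = 0.719274,  1 − e² = 0.280726
p = a(1 − e²) = 2.807 × 10^7 m × 0.280726 = 7.87999 × 10^6 m ≈ 7.88 Mm

Final answer: p = 7.88 Mm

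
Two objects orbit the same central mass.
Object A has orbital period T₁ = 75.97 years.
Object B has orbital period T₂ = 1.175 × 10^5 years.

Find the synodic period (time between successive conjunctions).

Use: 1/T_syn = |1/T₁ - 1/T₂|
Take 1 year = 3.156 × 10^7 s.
T₁ = 75.97 years = 2.39761 × 10^9 s
T₂ = 1.175 × 10^5 years = 3.7083 × 10^12 s
1/T₁ = 4.17081 × 10^-10 s⁻¹
1/T₂ = 2.69665 × 10^-13 s⁻¹
|1/T₁ − 1/T₂| = 4.16812 × 10^-10 s⁻¹
T_syn = 1 / |1/T₁ − 1/T₂| = 2.39916 × 10^9 s ≈ 76.02 years

Final answer: T_syn = 76.02 years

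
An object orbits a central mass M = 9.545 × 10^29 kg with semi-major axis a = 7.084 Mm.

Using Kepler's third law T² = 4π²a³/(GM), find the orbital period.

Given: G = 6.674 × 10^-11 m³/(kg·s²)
M = 9.545 × 10^29 kg
GM = G × M = 6.674 × 10^-11 × 9.545 × 10^29 = 6.37033 × 10^19 m³/s²
a = 7.084 Mm = 7.084 × 10^6 m
a³ = 3.55497 × 10^20 m³
T = 2π √(a³/GM) = 2π √((3.55497 × 10^20) / (6.37033 × 10^19)) = 2π × 2.36231 s
T = 14.8428 s ≈ 14.84 seconds

Final answer: 14.84 seconds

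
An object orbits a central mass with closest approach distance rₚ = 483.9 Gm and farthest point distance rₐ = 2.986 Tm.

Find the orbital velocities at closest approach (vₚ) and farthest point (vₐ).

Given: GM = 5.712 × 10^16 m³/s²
rₚ = 483.9 Gm = 4.839 × 10^11 m
rₐ = 2.986 Tm = 2.986 × 10^12 m
GM = 5.712 × 10^16 m³/s²
a = (rₚ + rₐ)/2 = 1.73495 × 10^12 m
Vis-viva: v² = GM (2/r − 1/a)
vₚ² = 5.712 × 10^16 × (4.13309 × 10^-12 − 5.76385 × 10^-13) = 203159 m²/s²
vₚ = 450.731 m/s ≈ 450.7 m/s
vₐ² = 5.712 × 10^16 × (6.69792 × 10^-13 − 5.76385 × 10^-13) = 5335.4 m²/s²
vₐ = 73.0438 m/s ≈ 73.04 m/s

Final answer: vₚ = 450.7 m/s, vₐ = 73.04 m/s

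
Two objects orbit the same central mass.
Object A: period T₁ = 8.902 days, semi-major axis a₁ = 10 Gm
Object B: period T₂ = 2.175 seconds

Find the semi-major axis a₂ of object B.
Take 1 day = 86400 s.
T₁ = 8.902 days = 769133 s
T₂ = 2.175 seconds
a₁ = 10 Gm = 1 × 10^10 m
Kepler's third law: (T₂/T₁)² = (a₂/a₁)³  ⇒  a₂ = a₁ (T₂/T₁)^(2/3)
T₂/T₁ = 2.82786 × 10^-6
(T₂/T₁)^(2/3) = 0.000199973
a₂ = 1 × 10^10 m × 0.000199973 = 1.99973 × 10^6 m ≈ 2 Mm

Final answer: a₂ = 2 Mm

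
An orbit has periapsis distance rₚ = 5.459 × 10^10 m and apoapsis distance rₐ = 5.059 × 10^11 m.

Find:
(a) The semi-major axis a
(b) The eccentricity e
rₚ = 5.459 × 10^10 m
rₐ = 5.059 × 10^11 m
(a) a = (rₚ + rₐ)/2 = 2.80245 × 10^11 m ≈ 2.802 × 10^11 m
(b) e = (rₐ − rₚ)/(rₐ + rₚ) = (4.5131 × 10^11) / (5.6049 × 10^11) = 0.805206

Final answer:
(a) a = 2.802 × 10^11 m
(b) e = 0.8052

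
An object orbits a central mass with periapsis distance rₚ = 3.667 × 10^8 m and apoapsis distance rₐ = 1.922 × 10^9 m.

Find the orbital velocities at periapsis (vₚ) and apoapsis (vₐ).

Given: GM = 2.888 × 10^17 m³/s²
rₚ = 3.667 × 10^8 m
rₐ = 1.922 × 10^9 m
GM = 2.888 × 10^17 m³/s²
a = (rₚ + rₐ)/2 = 1.14435 × 10^9 m
Vis-viva: v² = GM (2/r − 1/a)
vₚ² = 2.888 × 10^17 × (5.45405 × 10^-9 − 8.73859 × 10^-10) = 1.32276 × 10^9 m²/s²
vₚ = 36369.8 m/s ≈ 36.37 km/s
vₐ² = 2.888 × 10^17 × (1.04058 × 10^-9 − 8.73859 × 10^-10) = 4.815 × 10^7 m²/s²
vₐ = 6939.02 m/s ≈ 6.939 km/s

Final answer: vₚ = 36.37 km/s, vₐ = 6.939 km/s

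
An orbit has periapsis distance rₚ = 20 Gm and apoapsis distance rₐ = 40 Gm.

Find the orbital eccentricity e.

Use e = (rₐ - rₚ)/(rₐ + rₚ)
rₚ = 20 Gm = 2 × 10^10 m
rₐ = 40 Gm = 4 × 10^10 m
rₐ − rₚ = 2 × 10^10 m
rₐ + rₚ = 6 × 10^10 m
e = (rₐ − rₚ)/(rₐ + rₚ) = 0.333333

Final answer: e = 0.3333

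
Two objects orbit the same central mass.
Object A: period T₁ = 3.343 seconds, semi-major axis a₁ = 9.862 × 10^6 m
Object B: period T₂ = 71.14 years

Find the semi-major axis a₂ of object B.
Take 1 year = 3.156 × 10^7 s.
T₁ = 3.343 seconds
T₂ = 71.14 years = 2.24518 × 10^9 s
a₁ = 9.862 × 10^6 m
Kepler's third law: (T₂/T₁)² = (a₂/a₁)³  ⇒  a₂ = a₁ (T₂/T₁)^(2/3)
T₂/T₁ = 6.71606 × 10^8
(T₂/T₁)^(2/3) = 766908
a₂ = 9.862 × 10^6 m × 766908 = 7.56324 × 10^12 m ≈ 7.563 × 10^12 m

Final answer: a₂ = 7.563 × 10^12 m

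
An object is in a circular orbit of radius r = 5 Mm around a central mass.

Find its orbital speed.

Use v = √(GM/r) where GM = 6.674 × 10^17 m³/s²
r = 5 Mm = 5 × 10^6 m
GM = 6.674 × 10^17 m³/s²
GM/r = (6.674 × 10^17) / (5 × 10^6) = 1.3348 × 10^11 m²/s²
v = √(GM/r) = 365349 m/s ≈ 365.3 km/s

Final answer: 365.3 km/s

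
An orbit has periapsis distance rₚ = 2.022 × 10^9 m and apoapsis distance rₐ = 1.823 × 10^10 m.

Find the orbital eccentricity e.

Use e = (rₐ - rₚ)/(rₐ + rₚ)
rₚ = 2.022 × 10^9 m
rₐ = 1.823 × 10^10 m
rₐ − rₚ = 1.6208 × 10^10 m
rₐ + rₚ = 2.0252 × 10^10 m
e = (rₐ − rₚ)/(rₐ + rₚ) = 0.800316

Final answer: e = 0.8003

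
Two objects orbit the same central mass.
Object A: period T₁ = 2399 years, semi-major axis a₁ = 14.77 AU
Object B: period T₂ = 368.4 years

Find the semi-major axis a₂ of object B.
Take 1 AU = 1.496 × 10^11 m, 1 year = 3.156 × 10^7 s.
T₁ = 2399 years = 7.57124 × 10^10 s
T₂ = 368.4 years = 1.16267 × 10^10 s
a₁ = 14.77 AU = 2.20959 × 10^12 m
Kepler's third law: (T₂/T₁)² = (a₂/a₁)³  ⇒  a₂ = a₁ (T₂/T₁)^(2/3)
T₂/T₁ = 0.153564
(T₂/T₁)^(2/3) = 0.286765
a₂ = 2.20959 × 10^12 m × 0.286765 = 6.33634 × 10^11 m ≈ 4.236 AU

Final answer: a₂ = 4.236 AU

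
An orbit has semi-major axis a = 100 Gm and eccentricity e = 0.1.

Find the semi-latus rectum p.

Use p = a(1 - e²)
a = 100 Gm = 1 × 10^11 m
e = 0.1,  e² = 0.01,  1 − e² = 0.99
p = a(1 − e²) = 1 × 10^11 m × 0.99 = 9.9 × 10^10 m ≈ 99 Gm

Final answer: p = 99 Gm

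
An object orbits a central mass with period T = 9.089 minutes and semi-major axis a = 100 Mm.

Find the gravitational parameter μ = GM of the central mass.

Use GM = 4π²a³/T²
T = 9.089 minutes = 545.34 s
a = 100 Mm = 1 × 10^8 m
a³ = 1 × 10^24 m³
T² = 297396 s²
GM = 4π² × (1 × 10^24) / 297396 = 1.32747 × 10^20 m³/s²
GM ≈ 1.327 × 10^20 m³/s²

Final answer: GM = 1.327 × 10^20 m³/s²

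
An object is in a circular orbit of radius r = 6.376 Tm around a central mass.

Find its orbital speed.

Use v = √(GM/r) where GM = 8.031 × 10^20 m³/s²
r = 6.376 Tm = 6.376 × 10^12 m
GM = 8.031 × 10^20 m³/s²
GM/r = (8.031 × 10^20) / (6.376 × 10^12) = 1.25957 × 10^8 m²/s²
v = √(GM/r) = 11223 m/s ≈ 11.22 km/s

Final answer: 11.22 km/s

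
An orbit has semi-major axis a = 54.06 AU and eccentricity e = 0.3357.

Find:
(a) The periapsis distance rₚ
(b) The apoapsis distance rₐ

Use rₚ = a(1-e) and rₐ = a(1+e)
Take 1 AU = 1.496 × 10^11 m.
a = 54.06 AU = 8.08738 × 10^12 m
e = 0.3357:  1 − e = 0.6643,  1 + e = 1.3357
(a) rₚ = a(1 − e) = 8.08738 × 10^12 m × 0.6643 = 5.37244 × 10^12 m ≈ 35.91 AU
(b) rₐ = a(1 + e) = 8.08738 × 10^12 m × 1.3357 = 1.08023 × 10^13 m ≈ 72.21 AU

Final answer:
(a) rₚ = 35.91 AU
(b) rₐ = 72.21 AU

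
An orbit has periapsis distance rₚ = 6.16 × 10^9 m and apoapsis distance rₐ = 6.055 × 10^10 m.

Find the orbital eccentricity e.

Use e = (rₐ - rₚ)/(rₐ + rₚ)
rₚ = 6.16 × 10^9 m
rₐ = 6.055 × 10^10 m
rₐ − rₚ = 5.439 × 10^10 m
rₐ + rₚ = 6.671 × 10^10 m
e = (rₐ − rₚ)/(rₐ + rₚ) = 0.81532

Final answer: e = 0.8153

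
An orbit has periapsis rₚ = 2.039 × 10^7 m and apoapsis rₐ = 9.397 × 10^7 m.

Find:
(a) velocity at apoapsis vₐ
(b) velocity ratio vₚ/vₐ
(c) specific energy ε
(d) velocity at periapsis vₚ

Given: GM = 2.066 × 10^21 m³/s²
rₚ = 2.039 × 10^7 m
rₐ = 9.397 × 10^7 m
GM = 2.066 × 10^21 m³/s²
a = (rₚ + rₐ)/2 = 5.718 × 10^7 m
e = (rₐ − rₚ)/(rₐ + rₚ) = (7.358 × 10^7) / (1.1436 × 10^8) = 0.643407
(a) vₐ² = GM (2/rₐ − 1/a) = 2.066 × 10^21 × (2.12834 × 10^-8 − 1.74886 × 10^-8) = 7.83997 × 10^12 m²/s²;  vₐ = 2.79999 × 10^6 m/s ≈ 2800 km/s
(b) vₚ/vₐ = rₐ/rₚ (angular momentum) = (9.397 × 10^7) / (2.039 × 10^7) = 4.60863 ≈ 4.609
(c) 2a = 1.1436 × 10^8 m;  ε = −GM/(2a) = -1.80658 × 10^13 J/kg ≈ -1.807 × 10^4 GJ/kg
(d) vₚ² = GM (2/rₚ − 1/a) = 2.066 × 10^21 × (9.80873 × 10^-8 − 1.74886 × 10^-8) = 1.66517 × 10^14 m²/s²;  vₚ = 1.29041 × 10^7 m/s ≈ 1.29 × 10^4 km/s

Final answer:
(a) velocity at apoapsis vₐ = 2800 km/s
(b) velocity ratio vₚ/vₐ = 4.609
(c) specific energy ε = -1.807 × 10^4 GJ/kg
(d) velocity at periapsis vₚ = 1.29 × 10^4 km/s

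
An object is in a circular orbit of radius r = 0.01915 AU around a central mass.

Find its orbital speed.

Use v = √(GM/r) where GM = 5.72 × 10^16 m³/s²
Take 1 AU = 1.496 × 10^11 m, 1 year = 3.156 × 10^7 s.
r = 0.01915 AU = 2.86484 × 10^9 m
GM = 5.72 × 10^16 m³/s²
GM/r = (5.72 × 10^16) / (2.86484 × 10^9) = 1.99662 × 10^7 m²/s²
v = √(GM/r) = 4468.36 m/s ≈ 0.9427 AU/year

Final answer: 0.9427 AU/year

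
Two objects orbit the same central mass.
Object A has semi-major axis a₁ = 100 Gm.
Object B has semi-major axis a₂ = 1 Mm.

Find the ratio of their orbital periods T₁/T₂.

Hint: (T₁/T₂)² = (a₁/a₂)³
a₁ = 100 Gm = 1 × 10^11 m
a₂ = 1 Mm = 1 × 10^6 m
a₁/a₂ = 100000
T₁/T₂ = (a₁/a₂)^(3/2) = (100000)^1.5 = 3.16228 × 10^7

Final answer: T₁/T₂ = 3.162 × 10^7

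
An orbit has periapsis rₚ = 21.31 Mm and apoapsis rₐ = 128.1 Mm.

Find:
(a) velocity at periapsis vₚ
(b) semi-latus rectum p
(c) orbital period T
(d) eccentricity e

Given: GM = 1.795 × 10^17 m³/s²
rₚ = 21.31 Mm = 2.131 × 10^7 m
rₐ = 128.1 Mm = 1.281 × 10^8 m
GM = 1.795 × 10^17 m³/s²
a = (rₚ + rₐ)/2 = 7.4705 × 10^7 m
e = (rₐ − rₚ)/(rₐ + rₚ) = (1.0679 × 10^8) / (1.4941 × 10^8) = 0.714745
(a) vₚ² = GM (2/rₚ − 1/a) = 1.795 × 10^17 × (9.38527 × 10^-8 − 1.3386 × 10^-8) = 1.44438 × 10^10 m²/s²;  vₚ = 120182 m/s ≈ 120.2 km/s
(b) 1 − e² = 0.48914;  p = a(1 − e²) = 7.4705 × 10^7 × 0.48914 = 3.65412 × 10^7 m ≈ 36.54 Mm
(c) a³ = 4.16916 × 10^23 m³;  T = 2π √(a³/GM) = 2π × 1524.03 s = 9575.74 s ≈ 2.66 hours
(d) e = 0.714745 ≈ 0.7147

Final answer:
(a) velocity at periapsis vₚ = 120.2 km/s
(b) semi-latus rectum p = 36.54 Mm
(c) orbital period T = 2.66 hours
(d) eccentricity e = 0.7147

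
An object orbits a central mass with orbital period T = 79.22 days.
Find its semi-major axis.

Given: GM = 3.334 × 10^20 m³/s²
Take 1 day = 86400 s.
T = 79.22 days = 6.84461 × 10^6 s
GM = 3.334 × 10^20 m³/s²
Kepler's third law: a³ = GM T² / (4π²)
T² = 4.68487 × 10^13 s²
a³ = (3.334 × 10^20) × (4.68487 × 10^13) / (4π²) = 3.95643 × 10^32 m³
a = (a³)^(1/3) = 7.34121 × 10^10 m ≈ 73.41 Gm

Final answer: 73.41 Gm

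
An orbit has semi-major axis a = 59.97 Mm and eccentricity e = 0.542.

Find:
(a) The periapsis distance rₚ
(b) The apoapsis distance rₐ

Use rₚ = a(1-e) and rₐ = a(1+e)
a = 59.97 Mm = 5.997 × 10^7 m
e = 0.542:  1 − e = 0.458,  1 + e = 1.542
(a) rₚ = a(1 − e) = 5.997 × 10^7 m × 0.458 = 2.74663 × 10^7 m ≈ 27.47 Mm
(b) rₐ = a(1 + e) = 5.997 × 10^7 m × 1.542 = 9.24737 × 10^7 m ≈ 92.47 Mm

Final answer:
(a) rₚ = 27.47 Mm
(b) rₐ = 92.47 Mm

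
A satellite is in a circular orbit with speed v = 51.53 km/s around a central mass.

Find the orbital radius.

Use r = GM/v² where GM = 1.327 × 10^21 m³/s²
v = 51.53 km/s = 51530 m/s
GM = 1.327 × 10^21 m³/s²
v² = 2.65534 × 10^9 m²/s²
r = GM/v² = (1.327 × 10^21) / (2.65534 × 10^9) = 4.99748 × 10^11 m ≈ 499.7 Gm

Final answer: 499.7 Gm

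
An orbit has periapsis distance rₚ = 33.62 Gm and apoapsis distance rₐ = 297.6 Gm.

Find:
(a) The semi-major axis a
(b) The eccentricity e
rₚ = 33.62 Gm = 3.362 × 10^10 m
rₐ = 297.6 Gm = 2.976 × 10^11 m
(a) a = (rₚ + rₐ)/2 = 1.6561 × 10^11 m ≈ 165.6 Gm
(b) e = (rₐ − rₚ)/(rₐ + rₚ) = (2.6398 × 10^11) / (3.3122 × 10^11) = 0.796993

Final answer:
(a) a = 165.6 Gm
(b) e = 0.797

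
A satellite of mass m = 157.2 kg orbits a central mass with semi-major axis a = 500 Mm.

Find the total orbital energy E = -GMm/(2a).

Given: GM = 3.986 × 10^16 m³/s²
a = 500 Mm = 5 × 10^8 m
GM = 3.986 × 10^16 m³/s²
2a = 1 × 10^9 m
GMm = 3.986 × 10^16 × 157.2 = 6.26599 × 10^18 m³·kg/s²
E = −GMm/(2a) = -6.26599 × 10^9 J ≈ -6.266 GJ

Final answer: -6.266 GJ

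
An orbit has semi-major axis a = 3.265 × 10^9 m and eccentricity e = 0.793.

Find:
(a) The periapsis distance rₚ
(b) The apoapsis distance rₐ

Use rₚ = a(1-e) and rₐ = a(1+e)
a = 3.265 × 10^9 m
e = 0.793:  1 − e = 0.207,  1 + e = 1.793
(a) rₚ = a(1 − e) = 3.265 × 10^9 m × 0.207 = 6.75855 × 10^8 m ≈ 6.759 × 10^8 m
(b) rₐ = a(1 + e) = 3.265 × 10^9 m × 1.793 = 5.85415 × 10^9 m ≈ 5.854 × 10^9 m

Final answer:
(a) rₚ = 6.759 × 10^8 m
(b) rₐ = 5.854 × 10^9 m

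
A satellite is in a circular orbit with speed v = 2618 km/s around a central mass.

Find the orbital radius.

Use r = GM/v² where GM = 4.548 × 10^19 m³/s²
v = 2618 km/s = 2.618 × 10^6 m/s
GM = 4.548 × 10^19 m³/s²
v² = 6.85392 × 10^12 m²/s²
r = GM/v² = (4.548 × 10^19) / (6.85392 × 10^12) = 6.63561 × 10^6 m ≈ 6.636 Mm

Final answer: 6.636 Mm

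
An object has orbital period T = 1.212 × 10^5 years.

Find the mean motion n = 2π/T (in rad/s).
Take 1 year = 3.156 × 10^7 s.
T = 1.212 × 10^5 years = 3.82507 × 10^12 s
n = 2π / (3.82507 × 10^12 s) = 1.64263 × 10^-12 rad/s ≈ 1.643 × 10^-12 rad/s

Final answer: n = 1.643 × 10^-12 rad/s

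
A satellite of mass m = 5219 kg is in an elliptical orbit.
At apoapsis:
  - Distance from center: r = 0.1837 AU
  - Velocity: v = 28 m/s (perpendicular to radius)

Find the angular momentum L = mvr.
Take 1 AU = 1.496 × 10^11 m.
r = 0.1837 AU = 2.74815 × 10^10 m
v = 28 m/s
vr = 28 × 2.74815 × 10^10 = 7.69483 × 10^11 m²/s
L = m × vr = 5219 × 7.69483 × 10^11 = 4.01593 × 10^15 kg·m²/s ≈ 4.016 × 10^15 kg·m²/s

Final answer: L = 4.016 × 10^15 kg·m²/s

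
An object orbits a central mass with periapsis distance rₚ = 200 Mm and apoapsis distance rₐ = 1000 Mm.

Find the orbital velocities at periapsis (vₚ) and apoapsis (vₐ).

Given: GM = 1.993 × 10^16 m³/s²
rₚ = 200 Mm = 2 × 10^8 m
rₐ = 1000 Mm = 1 × 10^9 m
GM = 1.993 × 10^16 m³/s²
a = (rₚ + rₐ)/2 = 6 × 10^8 m
Vis-viva: v² = GM (2/r − 1/a)
vₚ² = 1.993 × 10^16 × (1 × 10^-8 − 1.66667 × 10^-9) = 1.66083 × 10^8 m²/s²
vₚ = 12887.3 m/s ≈ 12.89 km/s
vₐ² = 1.993 × 10^16 × (2 × 10^-9 − 1.66667 × 10^-9) = 6.64333 × 10^6 m²/s²
vₐ = 2577.47 m/s ≈ 2.577 km/s

Final answer: vₚ = 12.89 km/s, vₐ = 2.577 km/s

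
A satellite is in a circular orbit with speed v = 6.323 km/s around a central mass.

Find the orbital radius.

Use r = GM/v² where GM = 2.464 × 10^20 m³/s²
v = 6.323 km/s = 6323 m/s
GM = 2.464 × 10^20 m³/s²
v² = 3.99803 × 10^7 m²/s²
r = GM/v² = (2.464 × 10^20) / (3.99803 × 10^7) = 6.16303 × 10^12 m ≈ 6.163 Tm

Final answer: 6.163 Tm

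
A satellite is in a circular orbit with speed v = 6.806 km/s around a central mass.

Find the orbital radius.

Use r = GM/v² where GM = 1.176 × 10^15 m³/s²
v = 6.806 km/s = 6806 m/s
GM = 1.176 × 10^15 m³/s²
v² = 4.63216 × 10^7 m²/s²
r = GM/v² = (1.176 × 10^15) / (4.63216 × 10^7) = 2.53877 × 10^7 m ≈ 2.539 × 10^7 m

Final answer: 2.539 × 10^7 m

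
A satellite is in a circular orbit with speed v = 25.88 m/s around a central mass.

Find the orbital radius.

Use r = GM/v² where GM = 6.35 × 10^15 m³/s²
v = 25.88 m/s
GM = 6.35 × 10^15 m³/s²
v² = 669.774 m²/s²
r = GM/v² = (6.35 × 10^15) / 669.774 = 9.4808 × 10^12 m ≈ 9.481 Tm

Final answer: 9.481 Tm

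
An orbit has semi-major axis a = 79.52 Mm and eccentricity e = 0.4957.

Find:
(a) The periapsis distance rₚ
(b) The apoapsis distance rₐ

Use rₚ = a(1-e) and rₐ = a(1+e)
a = 79.52 Mm = 7.952 × 10^7 m
e = 0.4957:  1 − e = 0.5043,  1 + e = 1.4957
(a) rₚ = a(1 − e) = 7.952 × 10^7 m × 0.5043 = 4.01019 × 10^7 m ≈ 40.1 Mm
(b) rₐ = a(1 + e) = 7.952 × 10^7 m × 1.4957 = 1.18938 × 10^8 m ≈ 118.9 Mm

Final answer:
(a) rₚ = 40.1 Mm
(b) rₐ = 118.9 Mm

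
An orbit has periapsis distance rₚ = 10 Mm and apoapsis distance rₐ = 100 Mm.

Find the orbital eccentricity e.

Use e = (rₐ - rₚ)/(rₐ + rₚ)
rₚ = 10 Mm = 1 × 10^7 m
rₐ = 100 Mm = 1 × 10^8 m
rₐ − rₚ = 9 × 10^7 m
rₐ + rₚ = 1.1 × 10^8 m
e = (rₐ − rₚ)/(rₐ + rₚ) = 0.818182

Final answer: e = 0.8182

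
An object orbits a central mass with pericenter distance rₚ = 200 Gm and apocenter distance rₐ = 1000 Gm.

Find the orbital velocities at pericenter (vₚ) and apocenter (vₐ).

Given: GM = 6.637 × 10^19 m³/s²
rₚ = 200 Gm = 2 × 10^11 m
rₐ = 1000 Gm = 1 × 10^12 m
GM = 6.637 × 10^19 m³/s²
a = (rₚ + rₐ)/2 = 6 × 10^11 m
Vis-viva: v² = GM (2/r − 1/a)
vₚ² = 6.637 × 10^19 × (1 × 10^-11 − 1.66667 × 10^-12) = 5.53083 × 10^8 m²/s²
vₚ = 23517.7 m/s ≈ 23.52 km/s
vₐ² = 6.637 × 10^19 × (2 × 10^-12 − 1.66667 × 10^-12) = 2.21233 × 10^7 m²/s²
vₐ = 4703.54 m/s ≈ 4.704 km/s

Final answer: vₚ = 23.52 km/s, vₐ = 4.704 km/s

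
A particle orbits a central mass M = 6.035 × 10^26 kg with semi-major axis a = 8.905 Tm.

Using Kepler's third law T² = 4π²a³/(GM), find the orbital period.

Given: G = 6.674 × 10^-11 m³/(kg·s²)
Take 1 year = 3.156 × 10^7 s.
M = 6.035 × 10^26 kg
GM = G × M = 6.674 × 10^-11 × 6.035 × 10^26 = 4.02776 × 10^16 m³/s²
a = 8.905 Tm = 8.905 × 10^12 m
a³ = 7.06158 × 10^38 m³
T = 2π √(a³/GM) = 2π √((7.06158 × 10^38) / (4.02776 × 10^16)) = 2π × 1.3241 × 10^11 s
T = 8.31953 × 10^11 s ≈ 2.636 × 10^4 years

Final answer: 2.636 × 10^4 years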